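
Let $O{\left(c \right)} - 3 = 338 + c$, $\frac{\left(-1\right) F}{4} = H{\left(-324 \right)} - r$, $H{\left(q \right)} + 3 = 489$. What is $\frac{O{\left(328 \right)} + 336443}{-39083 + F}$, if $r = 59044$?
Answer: $\frac{337112}{195149} \approx 1.7275$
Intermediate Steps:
$H{\left(q \right)} = 486$ ($H{\left(q \right)} = -3 + 489 = 486$)
$F = 234232$ ($F = - 4 \left(486 - 59044\right) = \left(-4\right) \left(-58558\right) = 234232$)
$O{\left(c \right)} = 341 + c$ ($O{\left(c \right)} = 3 + \left(338 + c\right) = 341 + c$)
$\frac{O{\left(328 \right)} + 336443}{-39083 + F} = \frac{\left(341 + 328\right) + 336443}{-39083 + 234232} = \frac{669 + 336443}{195149} = 337112 \cdot \frac{1}{195149} = \frac{337112}{195149}$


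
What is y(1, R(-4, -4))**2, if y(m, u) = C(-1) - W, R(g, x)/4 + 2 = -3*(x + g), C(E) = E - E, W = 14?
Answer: 196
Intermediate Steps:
C(E) = 0
R(g, x) = -8 - 12*g - 12*x (R(g, x) = -8 + 4*(-3*(x + g)) = -8 + 4*(-3*(g + x)) = -8 + 4*(-3*g - 3*x) = -8 + (-12*g - 12*x) = -8 - 12*g - 12*x)
y(m, u) = -14 (y(m, u) = 0 - 1*14 = 0 - 14 = -14)
y(1, R(-4, -4))**2 = (-14)**2 = 196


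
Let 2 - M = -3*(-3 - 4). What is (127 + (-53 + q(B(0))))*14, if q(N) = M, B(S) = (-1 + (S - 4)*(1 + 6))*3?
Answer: 770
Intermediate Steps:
M = -19 (M = 2 - (-3)*(-3 - 4) = 2 - (-3)*(-7) = 2 - 1*21 = 2 - 21 = -19)
B(S) = -87 + 21*S (B(S) = (-1 + (-4 + S)*7)*3 = (-1 + (-28 + 7*S))*3 = (-29 + 7*S)*3 = -87 + 21*S)
q(N) = -19
(127 + (-53 + q(B(0))))*14 = (127 + (-53 - 19))*14 = (127 - 72)*14 = 55*14 = 770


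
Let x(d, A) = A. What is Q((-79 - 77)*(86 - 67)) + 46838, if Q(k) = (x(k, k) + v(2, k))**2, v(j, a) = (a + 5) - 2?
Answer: 35152463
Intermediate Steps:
v(j, a) = 3 + a (v(j, a) = (5 + a) - 2 = 3 + a)
Q(k) = (3 + 2*k)**2 (Q(k) = (k + (3 + k))**2 = (3 + 2*k)**2)
Q((-79 - 77)*(86 - 67)) + 46838 = (3 + 2*((-79 - 77)*(86 - 67)))**2 + 46838 = (3 + 2*(-156*19))**2 + 46838 = (3 + 2*(-2964))**2 + 46838 = (3 - 5928)**2 + 46838 = (-5925)**2 + 46838 = 35105625 + 46838 = 35152463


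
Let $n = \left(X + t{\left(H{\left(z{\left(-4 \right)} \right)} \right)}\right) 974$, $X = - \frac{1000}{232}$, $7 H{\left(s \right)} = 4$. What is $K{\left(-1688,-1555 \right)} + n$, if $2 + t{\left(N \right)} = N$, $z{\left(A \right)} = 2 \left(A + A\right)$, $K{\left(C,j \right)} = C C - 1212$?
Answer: $\frac{577036086}{203} \approx 2.8425 \cdot 10^{6}$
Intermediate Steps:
$K{\left(C,j \right)} = -1212 + C^{2}$ ($K{\left(C,j \right)} = C^{2} - 1212 = -1212 + C^{2}$)
$z{\left(A \right)} = 4 A$ ($z{\left(A \right)} = 2 \cdot 2 A = 4 A$)
$H{\left(s \right)} = \frac{4}{7}$ ($H{\left(s \right)} = \frac{1}{7} \cdot 4 = \frac{4}{7}$)
$t{\left(N \right)} = -2 + N$
$X = - \frac{125}{29}$ ($X = \left(-1000\right) \frac{1}{232} = - \frac{125}{29} \approx -4.3103$)
$n = - \frac{1134710}{203}$ ($n = \left(- \frac{125}{29} + \left(-2 + \frac{4}{7}\right)\right) 974 = \left(- \frac{125}{29} - \frac{10}{7}\right) 974 = \left(- \frac{1165}{203}\right) 974 = - \frac{1134710}{203} \approx -5589.7$)
$K{\left(-1688,-1555 \right)} + n = \left(-1212 + \left(-1688\right)^{2}\right) - \frac{1134710}{203} = \left(-1212 + 2849344\right) - \frac{1134710}{203} = 2848132 - \frac{1134710}{203} = \frac{577036086}{203}$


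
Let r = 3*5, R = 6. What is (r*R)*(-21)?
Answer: -1890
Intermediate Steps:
r = 15
(r*R)*(-21) = (15*6)*(-21) = 90*(-21) = -1890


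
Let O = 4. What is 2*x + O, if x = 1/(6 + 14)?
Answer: 41/10 ≈ 4.1000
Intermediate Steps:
x = 1/20 ≈ 0.050000
2*x + O = 2*(1/20) + 4 = ⅒ + 4 = 41/10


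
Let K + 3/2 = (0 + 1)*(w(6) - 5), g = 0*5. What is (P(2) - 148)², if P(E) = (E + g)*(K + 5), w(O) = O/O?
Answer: 22201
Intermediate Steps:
g = 0
w(O) = 1
K = -11/2 (K = -3/2 + (0 + 1)*(1 - 5) = -3/2 + 1*(-4) = -3/2 - 4 = -11/2 ≈ -5.5000)
P(E) = -E/2 (P(E) = (E + 0)*(-11/2 + 5) = E*(-½) = -E/2)
(P(2) - 148)² = (-½*2 - 148)² = (-1 - 148)² = (-149)² = 22201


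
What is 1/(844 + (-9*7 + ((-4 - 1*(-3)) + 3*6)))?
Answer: 1/798 ≈ 0.0012531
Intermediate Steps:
1/(844 + (-9*7 + ((-4 - 1*(-3)) + 3*6))) = 1/(844 + (-63 + ((-4 + 3) + 18))) = 1/(844 + (-63 + (-1 + 18))) = 1/(844 + (-63 + 17)) = 1/(844 - 46) = 1/798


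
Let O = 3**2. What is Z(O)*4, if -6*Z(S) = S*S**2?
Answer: -486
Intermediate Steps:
O = 9
Z(S) = -S**3/6 (Z(S) = -S*S**2/6 = -S**3/6)
Z(O)*4 = -1/6*9**3*4 = -1/6*729*4 = -243/2*4 = -486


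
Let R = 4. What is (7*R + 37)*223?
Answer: 14495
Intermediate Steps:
(7*R + 37)*223 = (7*4 + 37)*223 = (28 + 37)*223 = 65*223 = 14495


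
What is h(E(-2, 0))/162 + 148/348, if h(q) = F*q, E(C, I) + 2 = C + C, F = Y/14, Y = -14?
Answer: 362/783 ≈ 0.46232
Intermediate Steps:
F = -1 (F = -14/14 = -14*1/14 = -1)
E(C, I) = -2 + 2*C (E(C, I) = -2 + (C + C) = -2 + 2*C)
h(q) = -q
h(E(-2, 0))/162 + 148/348 = -(-2 + 2*(-2))/162 + 148/348 = -(-2 - 4)*(1/162) + 148*(1/348) = -1*(-6)*(1/162) + 37/87 = 6*(1/162) + 37/87 = 1/27 + 37/87 = 362/783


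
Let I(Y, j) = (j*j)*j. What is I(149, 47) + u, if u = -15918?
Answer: 87905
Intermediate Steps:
I(Y, j) = j**3 (I(Y, j) = j**2*j = j**3)
I(149, 47) + u = 47**3 - 15918 = 103823 - 15918 = 87905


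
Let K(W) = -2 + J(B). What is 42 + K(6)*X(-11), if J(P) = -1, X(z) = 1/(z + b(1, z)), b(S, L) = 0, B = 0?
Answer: 465/11 ≈ 42.273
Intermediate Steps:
X(z) = 1/z (X(z) = 1/(z + 0) = 1/z)
K(W) = -3 (K(W) = -2 - 1 = -3)
42 + K(6)*X(-11) = 42 - 3/(-11) = 42 - 3*(-1/11) = 42 + 3/11 = 465/11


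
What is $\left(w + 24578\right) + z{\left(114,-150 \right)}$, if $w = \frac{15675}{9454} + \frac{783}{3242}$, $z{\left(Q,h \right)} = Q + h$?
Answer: $\frac{188066820322}{7662467} \approx 24544.0$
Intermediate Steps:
$w = \frac{14555208}{7662467}$ ($w = 15675 \cdot \frac{1}{9454} + 783 \cdot \frac{1}{3242} = \frac{15675}{9454} + \frac{783}{3242} = \frac{14555208}{7662467} \approx 1.8995$)
$\left(w + 24578\right) + z{\left(114,-150 \right)} = \left(\frac{14555208}{7662467} + 24578\right) + \left(114 - 150\right) = \frac{188342669134}{7662467} - 36 = \frac{188066820322}{7662467}$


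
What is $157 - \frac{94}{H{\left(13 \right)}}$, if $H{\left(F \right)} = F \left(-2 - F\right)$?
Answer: $\frac{30709}{195} \approx 157.48$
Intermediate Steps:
$157 - \frac{94}{H{\left(13 \right)}} = 157 - \frac{94}{\left(-1\right) 13 \left(2 + 13\right)} = 157 - \frac{94}{\left(-1\right) 13 \cdot 15} = 157 - \frac{94}{-195} = 157 - 94 \left(- \frac{1}{195}\right) = 157 - - \frac{94}{195} = 157 + \frac{94}{195} = \frac{30709}{195}$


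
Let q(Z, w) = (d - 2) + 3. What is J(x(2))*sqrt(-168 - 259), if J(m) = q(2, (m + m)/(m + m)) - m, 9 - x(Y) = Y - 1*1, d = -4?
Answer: -11*I*sqrt(427) ≈ -227.3*I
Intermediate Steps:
q(Z, w) = -3 (q(Z, w) = (-4 - 2) + 3 = -6 + 3 = -3)
x(Y) = 10 - Y (x(Y) = 9 - (Y - 1*1) = 9 - (Y - 1) = 9 - (-1 + Y) = 9 + (1 - Y) = 10 - Y)
J(m) = -3 - m
J(x(2))*sqrt(-168 - 259) = (-3 - (10 - 1*2))*sqrt(-168 - 259) = (-3 - (10 - 2))*sqrt(-427) = (-3 - 1*8)*(I*sqrt(427)) = (-3 - 8)*(I*sqrt(427)) = -11*I*sqrt(427)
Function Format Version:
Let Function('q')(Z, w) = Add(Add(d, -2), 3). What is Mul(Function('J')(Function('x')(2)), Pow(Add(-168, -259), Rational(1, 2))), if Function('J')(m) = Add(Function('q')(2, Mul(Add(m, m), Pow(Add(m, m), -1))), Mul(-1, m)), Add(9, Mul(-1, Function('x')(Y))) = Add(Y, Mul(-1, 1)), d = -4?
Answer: Mul(-11, I, Pow(427, Rational(1, 2))) ≈ Mul(-227.30, I)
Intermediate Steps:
Function('q')(Z, w) = -3 (Function('q')(Z, w) = Add(Add(-4, -2), 3) = Add(-6, 3) = -3)
Function('x')(Y) = Add(10, Mul(-1, Y)) (Function('x')(Y) = Add(9, Mul(-1, Add(Y, Mul(-1, 1)))) = Add(9, Mul(-1, Add(Y, -1))) = Add(9, Mul(-1, Add(-1, Y))) = Add(9, Add(1, Mul(-1, Y))) = Add(10, Mul(-1, Y)))
Function('J')(m) = Add(-3, Mul(-1, m))
Mul(Function('J')(Function('x')(2)), Pow(Add(-168, -259), Rational(1, 2))) = Mul(Add(-3, Mul(-1, Add(10, Mul(-1, 2)))), Pow(Add(-168, -259), Rational(1, 2))) = Mul(Add(-3, Mul(-1, Add(10, -2))), Pow(-427, Rational(1, 2))) = Mul(Add(-3, Mul(-1, 8)), Mul(I, Pow(427, Rational(1, 2)))) = Mul(Add(-3, -8), Mul(I, Pow(427, Rational(1, 2)))) = Mul(-11, Mul(I, Pow(427, Rational(1, 2)))) = Mul(-11, I, Pow(427, Rational(1, 2)))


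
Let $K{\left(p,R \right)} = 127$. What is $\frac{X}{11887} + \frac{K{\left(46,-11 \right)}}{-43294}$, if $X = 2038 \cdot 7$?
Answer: $\frac{616122555}{514635778} \approx 1.1972$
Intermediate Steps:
$X = 14266$
$\frac{X}{11887} + \frac{K{\left(46,-11 \right)}}{-43294} = \frac{14266}{11887} + \frac{127}{-43294} = 14266 \cdot \frac{1}{11887} + 127 \left(- \frac{1}{43294}\right) = \frac{14266}{11887} - \frac{127}{43294} = \frac{616122555}{514635778}$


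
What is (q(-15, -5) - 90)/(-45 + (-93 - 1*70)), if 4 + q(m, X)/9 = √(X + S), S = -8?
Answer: 63/104 - 9*I*√13/208 ≈ 0.60577 - 0.15601*I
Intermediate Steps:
q(m, X) = -36 + 9*√(-8 + X) (q(m, X) = -36 + 9*√(X - 8) = -36 + 9*√(-8 + X))
(q(-15, -5) - 90)/(-45 + (-93 - 1*70)) = ((-36 + 9*√(-8 - 5)) - 90)/(-45 + (-93 - 1*70)) = ((-36 + 9*√(-13)) - 90)/(-45 + (-93 - 70)) = ((-36 + 9*(I*√13)) - 90)/(-45 - 163) = ((-36 + 9*I*√13) - 90)/(-208) = (-126 + 9*I*√13)*(-1/208) = 63/104 - 9*I*√13/208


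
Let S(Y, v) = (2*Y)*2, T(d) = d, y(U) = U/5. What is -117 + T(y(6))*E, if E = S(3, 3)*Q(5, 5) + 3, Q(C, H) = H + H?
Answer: 153/5 ≈ 30.600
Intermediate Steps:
y(U) = U/5 (y(U) = U*(⅕) = U/5)
Q(C, H) = 2*H
S(Y, v) = 4*Y
E = 123 (E = (4*3)*(2*5) + 3 = 12*10 + 3 = 120 + 3 = 123)
-117 + T(y(6))*E = -117 + ((⅕)*6)*123 = -117 + (6/5)*123 = -117 + 738/5 = 153/5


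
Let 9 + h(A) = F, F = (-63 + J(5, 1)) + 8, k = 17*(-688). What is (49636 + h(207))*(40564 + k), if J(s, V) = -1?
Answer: 1431015628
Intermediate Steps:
k = -11696
F = -56 (F = (-63 - 1) + 8 = -64 + 8 = -56)
h(A) = -65 (h(A) = -9 - 56 = -65)
(49636 + h(207))*(40564 + k) = (49636 - 65)*(40564 - 11696) = 49571*28868 = 1431015628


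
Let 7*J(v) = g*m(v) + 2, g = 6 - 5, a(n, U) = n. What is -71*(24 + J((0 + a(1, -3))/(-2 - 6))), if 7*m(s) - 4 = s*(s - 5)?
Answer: -5428447/3136 ≈ -1731.0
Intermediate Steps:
m(s) = 4/7 + s*(-5 + s)/7 (m(s) = 4/7 + (s*(s - 5))/7 = 4/7 + (s*(-5 + s))/7 = 4/7 + s*(-5 + s)/7)
g = 1
J(v) = 18/49 - 5*v/49 + v²/49 (J(v) = (1*(4/7 - 5*v/7 + v²/7) + 2)/7 = ((4/7 - 5*v/7 + v²/7) + 2)/7 = (18/7 - 5*v/7 + v²/7)/7 = 18/49 - 5*v/49 + v²/49)
-71*(24 + J((0 + a(1, -3))/(-2 - 6))) = -71*(24 + (18/49 - 5*(0 + 1)/(49*(-2 - 6)) + ((0 + 1)/(-2 - 6))²/49)) = -71*(24 + (18/49 - 5/(49*(-8)) + (1/(-8))²/49)) = -71*(24 + (18/49 - 5*(-1)/(49*8) + (1*(-⅛))²/49)) = -71*(24 + (18/49 - 5/49*(-⅛) + (-⅛)²/49)) = -71*(24 + (18/49 + 5/392 + (1/49)*(1/64))) = -71*(24 + (18/49 + 5/392 + 1/3136)) = -71*(24 + 1193/3136) = -71*76457/3136 = -5428447/3136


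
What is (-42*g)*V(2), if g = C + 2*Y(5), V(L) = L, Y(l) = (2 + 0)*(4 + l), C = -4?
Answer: -2688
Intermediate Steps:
Y(l) = 8 + 2*l (Y(l) = 2*(4 + l) = 8 + 2*l)
g = 32 (g = -4 + 2*(8 + 2*5) = -4 + 2*(8 + 10) = -4 + 2*18 = -4 + 36 = 32)
(-42*g)*V(2) = -42*32*2 = -1344*2 = -2688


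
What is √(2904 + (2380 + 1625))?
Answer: 7*√141 ≈ 83.120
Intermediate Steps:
√(2904 + (2380 + 1625)) = √(2904 + 4005) = √6909 = 7*√141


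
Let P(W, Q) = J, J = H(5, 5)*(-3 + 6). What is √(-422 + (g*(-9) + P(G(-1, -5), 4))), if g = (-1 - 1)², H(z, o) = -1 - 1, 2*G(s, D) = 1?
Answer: 4*I*√29 ≈ 21.541*I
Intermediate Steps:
G(s, D) = ½ (G(s, D) = (½)*1 = ½)
H(z, o) = -2
g = 4 (g = (-2)² = 4)
J = -6 (J = -2*(-3 + 6) = -2*3 = -6)
P(W, Q) = -6
√(-422 + (g*(-9) + P(G(-1, -5), 4))) = √(-422 + (4*(-9) - 6)) = √(-422 + (-36 - 6)) = √(-422 - 42) = √(-464) = 4*I*√29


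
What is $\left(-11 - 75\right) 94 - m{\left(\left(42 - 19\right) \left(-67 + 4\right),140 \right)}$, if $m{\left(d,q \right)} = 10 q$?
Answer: $-9484$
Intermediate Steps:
$\left(-11 - 75\right) 94 - m{\left(\left(42 - 19\right) \left(-67 + 4\right),140 \right)} = \left(-11 - 75\right) 94 - 10 \cdot 140 = \left(-86\right) 94 - 1400 = -8084 - 1400 = -9484$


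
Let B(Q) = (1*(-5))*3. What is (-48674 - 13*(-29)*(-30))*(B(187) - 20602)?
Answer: 1236690128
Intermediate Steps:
B(Q) = -15 (B(Q) = -5*3 = -15)
(-48674 - 13*(-29)*(-30))*(B(187) - 20602) = (-48674 - 13*(-29)*(-30))*(-15 - 20602) = (-48674 + 377*(-30))*(-20617) = (-48674 - 11310)*(-20617) = -59984*(-20617) = 1236690128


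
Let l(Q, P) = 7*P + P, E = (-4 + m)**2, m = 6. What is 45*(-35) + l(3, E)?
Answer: -1543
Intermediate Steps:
E = 4 (E = (-4 + 6)**2 = 2**2 = 4)
l(Q, P) = 8*P
45*(-35) + l(3, E) = 45*(-35) + 8*4 = -1575 + 32 = -1543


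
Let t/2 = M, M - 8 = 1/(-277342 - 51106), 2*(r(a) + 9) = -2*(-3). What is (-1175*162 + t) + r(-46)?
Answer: -31258396161/164224 ≈ -1.9034e+5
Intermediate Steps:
r(a) = -6 (r(a) = -9 + (-2*(-3))/2 = -9 + (1/2)*6 = -9 + 3 = -6)
M = 2627583/328448 (M = 8 + 1/(-277342 - 51106) = 8 + 1/(-328448) = 8 - 1/328448 = 2627583/328448 ≈ 8.0000)
t = 2627583/164224 (t = 2*(2627583/328448) = 2627583/164224 ≈ 16.000)
(-1175*162 + t) + r(-46) = (-1175*162 + 2627583/164224) - 6 = (-190350 + 2627583/164224) - 6 = -31257410817/164224 - 6 = -31258396161/164224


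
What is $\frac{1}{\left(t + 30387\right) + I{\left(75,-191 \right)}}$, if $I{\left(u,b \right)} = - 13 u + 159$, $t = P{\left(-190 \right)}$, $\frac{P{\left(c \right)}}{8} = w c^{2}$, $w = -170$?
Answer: $- \frac{1}{49066429} \approx -2.0381 \cdot 10^{-8}$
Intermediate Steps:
$P{\left(c \right)} = - 1360 c^{2}$ ($P{\left(c \right)} = 8 \left(- 170 c^{2}\right) = - 1360 c^{2}$)
$t = -49096000$ ($t = - 1360 \left(-190\right)^{2} = \left(-1360\right) 36100 = -49096000$)
$I{\left(u,b \right)} = 159 - 13 u$
$\frac{1}{\left(t + 30387\right) + I{\left(75,-191 \right)}} = \frac{1}{\left(-49096000 + 30387\right) + \left(159 - 975\right)} = \frac{1}{-49065613 + \left(159 - 975\right)} = \frac{1}{-49065613 - 816} = \frac{1}{-49066429} = - \frac{1}{49066429}$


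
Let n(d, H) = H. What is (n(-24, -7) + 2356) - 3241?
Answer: -892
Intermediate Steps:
(n(-24, -7) + 2356) - 3241 = (-7 + 2356) - 3241 = 2349 - 3241 = -892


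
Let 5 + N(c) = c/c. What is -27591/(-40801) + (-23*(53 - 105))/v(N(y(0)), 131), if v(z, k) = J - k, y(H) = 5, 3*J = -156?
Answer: -43748843/7466583 ≈ -5.8593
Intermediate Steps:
J = -52 (J = (⅓)*(-156) = -52)
N(c) = -4 (N(c) = -5 + c/c = -5 + 1 = -4)
v(z, k) = -52 - k
-27591/(-40801) + (-23*(53 - 105))/v(N(y(0)), 131) = -27591/(-40801) + (-23*(53 - 105))/(-52 - 1*131) = -27591*(-1/40801) + (-23*(-52))/(-52 - 131) = 27591/40801 + 1196/(-183) = 27591/40801 + 1196*(-1/183) = 27591/40801 - 1196/183 = -43748843/7466583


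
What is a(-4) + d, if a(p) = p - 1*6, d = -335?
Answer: -345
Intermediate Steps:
a(p) = -6 + p (a(p) = p - 6 = -6 + p)
a(-4) + d = (-6 - 4) - 335 = -10 - 335 = -345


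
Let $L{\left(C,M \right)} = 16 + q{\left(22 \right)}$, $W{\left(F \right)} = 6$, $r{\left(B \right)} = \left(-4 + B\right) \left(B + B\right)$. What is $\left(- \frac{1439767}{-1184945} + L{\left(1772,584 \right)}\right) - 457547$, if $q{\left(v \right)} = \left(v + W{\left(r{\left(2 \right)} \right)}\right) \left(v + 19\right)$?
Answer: $- \frac{540787314168}{1184945} \approx -4.5638 \cdot 10^{5}$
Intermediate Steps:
$r{\left(B \right)} = 2 B \left(-4 + B\right)$ ($r{\left(B \right)} = \left(-4 + B\right) 2 B = 2 B \left(-4 + B\right)$)
$q{\left(v \right)} = \left(6 + v\right) \left(19 + v\right)$ ($q{\left(v \right)} = \left(v + 6\right) \left(v + 19\right) = \left(6 + v\right) \left(19 + v\right)$)
$L{\left(C,M \right)} = 1164$ ($L{\left(C,M \right)} = 16 + \left(114 + 22^{2} + 25 \cdot 22\right) = 16 + \left(114 + 484 + 550\right) = 16 + 1148 = 1164$)
$\left(- \frac{1439767}{-1184945} + L{\left(1772,584 \right)}\right) - 457547 = \left(- \frac{1439767}{-1184945} + 1164\right) - 457547 = \left(\left(-1439767\right) \left(- \frac{1}{1184945}\right) + 1164\right) - 457547 = \left(\frac{1439767}{1184945} + 1164\right) - 457547 = \frac{1380715747}{1184945} - 457547 = - \frac{540787314168}{1184945}$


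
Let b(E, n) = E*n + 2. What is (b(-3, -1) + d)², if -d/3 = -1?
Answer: 64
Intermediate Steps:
d = 3 (d = -3*(-1) = 3)
b(E, n) = 2 + E*n
(b(-3, -1) + d)² = ((2 - 3*(-1)) + 3)² = ((2 + 3) + 3)² = (5 + 3)² = 8² = 64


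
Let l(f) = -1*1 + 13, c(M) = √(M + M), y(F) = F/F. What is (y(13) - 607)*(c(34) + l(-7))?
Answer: -7272 - 1212*√17 ≈ -12269.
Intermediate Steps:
y(F) = 1
c(M) = √2*√M (c(M) = √(2*M) = √2*√M)
l(f) = 12 (l(f) = -1 + 13 = 12)
(y(13) - 607)*(c(34) + l(-7)) = (1 - 607)*(√2*√34 + 12) = -606*(2*√17 + 12) = -606*(12 + 2*√17) = -7272 - 1212*√17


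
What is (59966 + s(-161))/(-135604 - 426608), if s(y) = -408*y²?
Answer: 5257901/281106 ≈ 18.704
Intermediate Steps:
(59966 + s(-161))/(-135604 - 426608) = (59966 - 408*(-161)²)/(-135604 - 426608) = (59966 - 408*25921)/(-562212) = (59966 - 10575768)*(-1/562212) = -10515802*(-1/562212) = 5257901/281106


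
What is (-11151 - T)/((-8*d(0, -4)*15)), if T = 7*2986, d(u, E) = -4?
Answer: -32053/480 ≈ -66.777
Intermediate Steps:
T = 20902
(-11151 - T)/((-8*d(0, -4)*15)) = (-11151 - 1*20902)/((-8*(-4)*15)) = (-11151 - 20902)/((32*15)) = -32053/480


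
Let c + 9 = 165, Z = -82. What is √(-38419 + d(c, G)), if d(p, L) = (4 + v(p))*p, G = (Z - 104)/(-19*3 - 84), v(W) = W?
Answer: I*√13459 ≈ 116.01*I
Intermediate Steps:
c = 156 (c = -9 + 165 = 156)
G = 62/47 (G = (-82 - 104)/(-19*3 - 84) = -186/(-57 - 84) = -186/(-141) = -186*(-1/141) = 62/47 ≈ 1.3191)
d(p, L) = p*(4 + p) (d(p, L) = (4 + p)*p = p*(4 + p))
√(-38419 + d(c, G)) = √(-38419 + 156*(4 + 156)) = √(-38419 + 156*160) = √(-38419 + 24960) = √(-13459) = I*√13459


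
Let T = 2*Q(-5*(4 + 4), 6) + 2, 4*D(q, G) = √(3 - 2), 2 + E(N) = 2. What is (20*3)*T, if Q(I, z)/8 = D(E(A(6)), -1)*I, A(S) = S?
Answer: -9480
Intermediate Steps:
E(N) = 0 (E(N) = -2 + 2 = 0)
D(q, G) = ¼ (D(q, G) = √(3 - 2)/4 = √1/4 = (¼)*1 = ¼)
Q(I, z) = 2*I (Q(I, z) = 8*(I/4) = 2*I)
T = -158 (T = 2*(2*(-5*(4 + 4))) + 2 = 2*(2*(-5*8)) + 2 = 2*(2*(-40)) + 2 = 2*(-80) + 2 = -160 + 2 = -158)
(20*3)*T = (20*3)*(-158) = 60*(-158) = -9480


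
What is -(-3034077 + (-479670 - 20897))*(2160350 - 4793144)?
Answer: -9305989515336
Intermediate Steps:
-(-3034077 + (-479670 - 20897))*(2160350 - 4793144) = -(-3034077 - 500567)*(-2632794) = -(-3534644)*(-2632794) = -1*9305989515336 = -9305989515336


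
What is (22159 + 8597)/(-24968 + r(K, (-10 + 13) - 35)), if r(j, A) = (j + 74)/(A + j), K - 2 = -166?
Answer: -3014088/2446819 ≈ -1.2318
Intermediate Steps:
K = -164 (K = 2 - 166 = -164)
r(j, A) = (74 + j)/(A + j)
(22159 + 8597)/(-24968 + r(K, (-10 + 13) - 35)) = (22159 + 8597)/(-24968 + (74 - 164)/(((-10 + 13) - 35) - 164)) = 30756/(-24968 - 90/((3 - 35) - 164)) = 30756/(-24968 - 90/(-32 - 164)) = 30756/(-24968 - 90/(-196)) = 30756/(-24968 - 1/196*(-90)) = 30756/(-24968 + 45/98) = 30756/(-2446819/98) = 30756*(-98/2446819) = -3014088/2446819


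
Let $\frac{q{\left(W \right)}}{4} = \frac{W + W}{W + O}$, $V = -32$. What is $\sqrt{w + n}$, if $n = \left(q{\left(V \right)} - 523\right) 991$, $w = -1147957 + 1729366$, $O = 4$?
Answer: $\frac{2 \sqrt{884163}}{7} \approx 268.66$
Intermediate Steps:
$q{\left(W \right)} = \frac{8 W}{4 + W}$ ($q{\left(W \right)} = 4 \frac{W + W}{W + 4} = 4 \frac{2 W}{4 + W} = \frac{8 W}{4 + W}$)
$w = 581409$
$n = - \frac{3564627}{7}$ ($n = \left(8 \left(-32\right) \frac{1}{4 - 32} - 523\right) 991 = \left(8 \left(-32\right) \frac{1}{-28} - 523\right) 991 = \left(8 \left(-32\right) \left(- \frac{1}{28}\right) - 523\right) 991 = \left(\frac{64}{7} - 523\right) 991 = \left(- \frac{3597}{7}\right) 991 = - \frac{3564627}{7} \approx -5.0923 \cdot 10^{5}$)
$\sqrt{w + n} = \sqrt{581409 - \frac{3564627}{7}} = \sqrt{\frac{505236}{7}} = \frac{2 \sqrt{884163}}{7}$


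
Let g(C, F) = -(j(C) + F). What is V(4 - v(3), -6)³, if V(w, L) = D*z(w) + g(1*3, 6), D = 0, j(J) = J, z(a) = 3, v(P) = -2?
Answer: -729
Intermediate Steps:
g(C, F) = -C - F (g(C, F) = -(C + F) = -C - F)
V(w, L) = -9 (V(w, L) = 0*3 + (-3 - 1*6) = 0 + (-1*3 - 6) = 0 + (-3 - 6) = 0 - 9 = -9)
V(4 - v(3), -6)³ = (-9)³ = -729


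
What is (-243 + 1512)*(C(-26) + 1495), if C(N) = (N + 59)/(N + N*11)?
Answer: 197290161/104 ≈ 1.8970e+6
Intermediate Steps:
C(N) = (59 + N)/(12*N) (C(N) = (59 + N)/(N + 11*N) = (59 + N)/((12*N)) = (59 + N)*(1/(12*N)) = (59 + N)/(12*N))
(-243 + 1512)*(C(-26) + 1495) = (-243 + 1512)*((1/12)*(59 - 26)/(-26) + 1495) = 1269*((1/12)*(-1/26)*33 + 1495) = 1269*(-11/104 + 1495) = 1269*(155469/104) = 197290161/104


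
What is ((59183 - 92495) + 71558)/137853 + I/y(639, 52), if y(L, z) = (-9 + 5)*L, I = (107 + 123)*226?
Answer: -65442983/3262521 ≈ -20.059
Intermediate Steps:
I = 51980 (I = 230*226 = 51980)
y(L, z) = -4*L
((59183 - 92495) + 71558)/137853 + I/y(639, 52) = ((59183 - 92495) + 71558)/137853 + 51980/((-4*639)) = (-33312 + 71558)*(1/137853) + 51980/(-2556) = 38246*(1/137853) + 51980*(-1/2556) = 38246/137853 - 12995/639 = -65442983/3262521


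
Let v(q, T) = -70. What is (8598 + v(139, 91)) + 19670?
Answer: 28198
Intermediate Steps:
(8598 + v(139, 91)) + 19670 = (8598 - 70) + 19670 = 8528 + 19670 = 28198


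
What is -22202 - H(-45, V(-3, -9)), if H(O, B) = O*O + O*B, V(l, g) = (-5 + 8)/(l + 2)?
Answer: -24362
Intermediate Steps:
V(l, g) = 3/(2 + l)
H(O, B) = O² + B*O
-22202 - H(-45, V(-3, -9)) = -22202 - (-45)*(3/(2 - 3) - 45) = -22202 - (-45)*(3/(-1) - 45) = -22202 - (-45)*(3*(-1) - 45) = -22202 - (-45)*(-3 - 45) = -22202 - (-45)*(-48) = -22202 - 1*2160 = -22202 - 2160 = -24362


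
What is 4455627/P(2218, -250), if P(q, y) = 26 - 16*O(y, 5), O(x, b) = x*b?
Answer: 4455627/20026 ≈ 222.49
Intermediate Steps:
O(x, b) = b*x
P(q, y) = 26 - 80*y
4455627/P(2218, -250) = 4455627/(26 - 80*(-250)) = 4455627/(26 + 20000) = 4455627/20026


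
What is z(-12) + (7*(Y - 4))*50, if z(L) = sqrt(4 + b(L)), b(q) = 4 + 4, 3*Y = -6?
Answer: -2100 + 2*sqrt(3) ≈ -2096.5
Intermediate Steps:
Y = -2 (Y = (1/3)*(-6) = -2)
b(q) = 8
z(L) = 2*sqrt(3) (z(L) = sqrt(4 + 8) = sqrt(12) = 2*sqrt(3))
z(-12) + (7*(Y - 4))*50 = 2*sqrt(3) + (7*(-2 - 4))*50 = 2*sqrt(3) + (7*(-6))*50 = 2*sqrt(3) - 42*50 = 2*sqrt(3) - 2100 = -2100 + 2*sqrt(3)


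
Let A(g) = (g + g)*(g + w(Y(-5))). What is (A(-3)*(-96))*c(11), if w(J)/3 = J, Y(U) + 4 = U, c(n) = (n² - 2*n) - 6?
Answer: -1607040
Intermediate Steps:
c(n) = -6 + n² - 2*n
Y(U) = -4 + U
w(J) = 3*J
A(g) = 2*g*(-27 + g) (A(g) = (g + g)*(g + 3*(-4 - 5)) = (2*g)*(g + 3*(-9)) = (2*g)*(g - 27) = (2*g)*(-27 + g) = 2*g*(-27 + g))
(A(-3)*(-96))*c(11) = ((2*(-3)*(-27 - 3))*(-96))*(-6 + 11² - 2*11) = ((2*(-3)*(-30))*(-96))*(-6 + 121 - 22) = (180*(-96))*93 = -17280*93 = -1607040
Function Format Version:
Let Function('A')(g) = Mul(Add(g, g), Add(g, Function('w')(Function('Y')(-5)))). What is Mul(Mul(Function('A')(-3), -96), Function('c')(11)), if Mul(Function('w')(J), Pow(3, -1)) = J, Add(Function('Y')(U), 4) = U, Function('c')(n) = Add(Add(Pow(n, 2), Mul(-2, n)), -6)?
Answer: -1607040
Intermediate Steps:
Function('c')(n) = Add(-6, Pow(n, 2), Mul(-2, n))
Function('Y')(U) = Add(-4, U)
Function('w')(J) = Mul(3, J)
Function('A')(g) = Mul(2, g, Add(-27, g)) (Function('A')(g) = Mul(Add(g, g), Add(g, Mul(3, Add(-4, -5)))) = Mul(Mul(2, g), Add(g, Mul(3, -9))) = Mul(Mul(2, g), Add(g, -27)) = Mul(Mul(2, g), Add(-27, g)) = Mul(2, g, Add(-27, g)))
Mul(Mul(Function('A')(-3), -96), Function('c')(11)) = Mul(Mul(Mul(2, -3, Add(-27, -3)), -96), Add(-6, Pow(11, 2), Mul(-2, 11))) = Mul(Mul(Mul(2, -3, -30), -96), Add(-6, 121, -22)) = Mul(Mul(180, -96), 93) = Mul(-17280, 93) = -1607040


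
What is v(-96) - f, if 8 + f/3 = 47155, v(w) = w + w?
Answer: -141633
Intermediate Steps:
v(w) = 2*w
f = 141441 (f = -24 + 3*47155 = -24 + 141465 = 141441)
v(-96) - f = 2*(-96) - 1*141441 = -192 - 141441 = -141633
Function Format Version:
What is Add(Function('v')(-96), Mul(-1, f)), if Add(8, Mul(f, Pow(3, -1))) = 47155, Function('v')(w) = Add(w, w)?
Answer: -141633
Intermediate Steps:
Function('v')(w) = Mul(2, w)
f = 141441 (f = Add(-24, Mul(3, 47155)) = Add(-24, 141465) = 141441)
Add(Function('v')(-96), Mul(-1, f)) = Add(Mul(2, -96), Mul(-1, 141441)) = Add(-192, -141441) = -141633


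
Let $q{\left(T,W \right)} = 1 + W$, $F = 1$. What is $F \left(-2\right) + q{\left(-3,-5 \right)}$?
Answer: $-6$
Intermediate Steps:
$F \left(-2\right) + q{\left(-3,-5 \right)} = 1 \left(-2\right) + \left(1 - 5\right) = -2 - 4 = -6$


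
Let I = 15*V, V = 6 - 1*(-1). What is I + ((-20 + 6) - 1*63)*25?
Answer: -1820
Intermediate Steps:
V = 7 (V = 6 + 1 = 7)
I = 105 (I = 15*7 = 105)
I + ((-20 + 6) - 1*63)*25 = 105 + ((-20 + 6) - 1*63)*25 = 105 + (-14 - 63)*25 = 105 - 77*25 = 105 - 1925 = -1820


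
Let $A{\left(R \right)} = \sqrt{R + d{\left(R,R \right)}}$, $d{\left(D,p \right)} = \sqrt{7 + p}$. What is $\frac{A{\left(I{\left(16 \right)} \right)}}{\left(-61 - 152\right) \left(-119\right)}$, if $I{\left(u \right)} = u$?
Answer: $\frac{\sqrt{16 + \sqrt{23}}}{25347} \approx 0.00017991$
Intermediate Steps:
$A{\left(R \right)} = \sqrt{R + \sqrt{7 + R}}$
$\frac{A{\left(I{\left(16 \right)} \right)}}{\left(-61 - 152\right) \left(-119\right)} = \frac{\sqrt{16 + \sqrt{7 + 16}}}{\left(-61 - 152\right) \left(-119\right)} = \frac{\sqrt{16 + \sqrt{23}}}{\left(-213\right) \left(-119\right)} = \frac{\sqrt{16 + \sqrt{23}}}{25347}$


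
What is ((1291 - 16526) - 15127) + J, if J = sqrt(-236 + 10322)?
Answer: -30362 + 41*sqrt(6) ≈ -30262.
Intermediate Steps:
J = 41*sqrt(6) (J = sqrt(10086) = 41*sqrt(6) ≈ 100.43)
((1291 - 16526) - 15127) + J = ((1291 - 16526) - 15127) + 41*sqrt(6) = (-15235 - 15127) + 41*sqrt(6) = -30362 + 41*sqrt(6)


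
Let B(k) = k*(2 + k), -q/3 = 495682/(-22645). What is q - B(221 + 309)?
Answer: -6383497154/22645 ≈ -2.8189e+5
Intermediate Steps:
q = 1487046/22645 (q = -1487046/(-22645) = -1487046*(-1)/22645 = -3*(-495682/22645) = 1487046/22645 ≈ 65.668)
q - B(221 + 309) = 1487046/22645 - (221 + 309)*(2 + (221 + 309)) = 1487046/22645 - 530*(2 + 530) = 1487046/22645 - 530*532 = 1487046/22645 - 1*281960 = 1487046/22645 - 281960 = -6383497154/22645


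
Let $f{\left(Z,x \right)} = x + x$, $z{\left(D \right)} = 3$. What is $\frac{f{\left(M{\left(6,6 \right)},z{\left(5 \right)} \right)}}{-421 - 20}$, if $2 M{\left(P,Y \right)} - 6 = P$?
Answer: $- \frac{2}{147} \approx -0.013605$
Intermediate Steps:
$M{\left(P,Y \right)} = 3 + \frac{P}{2}$
$f{\left(Z,x \right)} = 2 x$
$\frac{f{\left(M{\left(6,6 \right)},z{\left(5 \right)} \right)}}{-421 - 20} = \frac{2 \cdot 3}{-421 - 20} = \frac{6}{-441} = 6 \left(- \frac{1}{441}\right) = - \frac{2}{147}$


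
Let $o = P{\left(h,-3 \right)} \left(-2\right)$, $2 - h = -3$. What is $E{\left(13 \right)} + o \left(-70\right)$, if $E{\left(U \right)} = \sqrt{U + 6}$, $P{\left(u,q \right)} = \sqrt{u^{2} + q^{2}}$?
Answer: $\sqrt{19} + 140 \sqrt{34} \approx 820.69$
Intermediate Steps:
$h = 5$ ($h = 2 - -3 = 2 + 3 = 5$)
$P{\left(u,q \right)} = \sqrt{q^{2} + u^{2}}$
$E{\left(U \right)} = \sqrt{6 + U}$
$o = - 2 \sqrt{34}$ ($o = \sqrt{\left(-3\right)^{2} + 5^{2}} \left(-2\right) = \sqrt{9 + 25} \left(-2\right) = \sqrt{34} \left(-2\right) = - 2 \sqrt{34} \approx -11.662$)
$E{\left(13 \right)} + o \left(-70\right) = \sqrt{6 + 13} + - 2 \sqrt{34} \left(-70\right) = \sqrt{19} + 140 \sqrt{34}$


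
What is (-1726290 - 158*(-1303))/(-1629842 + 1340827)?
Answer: 1520416/289015 ≈ 5.2607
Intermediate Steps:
(-1726290 - 158*(-1303))/(-1629842 + 1340827) = (-1726290 + 205874)/(-289015) = -1520416*(-1/289015) = 1520416/289015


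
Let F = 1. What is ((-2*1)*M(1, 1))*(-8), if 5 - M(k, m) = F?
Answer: 64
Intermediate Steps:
M(k, m) = 4 (M(k, m) = 5 - 1*1 = 5 - 1 = 4)
((-2*1)*M(1, 1))*(-8) = (-2*1*4)*(-8) = -2*4*(-8) = -8*(-8) = 64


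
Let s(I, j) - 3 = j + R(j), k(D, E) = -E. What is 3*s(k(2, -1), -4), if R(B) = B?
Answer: -15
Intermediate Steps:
s(I, j) = 3 + 2*j (s(I, j) = 3 + (j + j) = 3 + 2*j)
3*s(k(2, -1), -4) = 3*(3 + 2*(-4)) = 3*(3 - 8) = 3*(-5) = -15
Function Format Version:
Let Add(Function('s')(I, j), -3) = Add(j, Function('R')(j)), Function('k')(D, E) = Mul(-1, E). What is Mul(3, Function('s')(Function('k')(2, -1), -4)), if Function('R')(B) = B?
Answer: -15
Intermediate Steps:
Function('s')(I, j) = Add(3, Mul(2, j)) (Function('s')(I, j) = Add(3, Add(j, j)) = Add(3, Mul(2, j)))
Mul(3, Function('s')(Function('k')(2, -1), -4)) = Mul(3, Add(3, Mul(2, -4))) = Mul(3, Add(3, -8)) = Mul(3, -5) = -15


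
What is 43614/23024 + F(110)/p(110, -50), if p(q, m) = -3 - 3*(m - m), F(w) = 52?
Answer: -533203/34536 ≈ -15.439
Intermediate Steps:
p(q, m) = -3 (p(q, m) = -3 - 3*0 = -3 + 0 = -3)
43614/23024 + F(110)/p(110, -50) = 43614/23024 + 52/(-3) = 43614*(1/23024) + 52*(-1/3) = 21807/11512 - 52/3 = -533203/34536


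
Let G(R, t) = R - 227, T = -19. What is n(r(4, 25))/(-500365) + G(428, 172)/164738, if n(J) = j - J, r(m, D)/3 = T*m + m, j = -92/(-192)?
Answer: 1557864481/1978299104880 ≈ 0.00078748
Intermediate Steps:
G(R, t) = -227 + R
j = 23/48 (j = -92*(-1/192) = 23/48 ≈ 0.47917)
r(m, D) = -54*m (r(m, D) = 3*(-19*m + m) = 3*(-18*m) = -54*m)
n(J) = 23/48 - J
n(r(4, 25))/(-500365) + G(428, 172)/164738 = (23/48 - (-54)*4)/(-500365) + (-227 + 428)/164738 = (23/48 - 1*(-216))*(-1/500365) + 201*(1/164738) = (23/48 + 216)*(-1/500365) + 201/164738 = (10391/48)*(-1/500365) + 201/164738 = -10391/24017520 + 201/164738 = 1557864481/1978299104880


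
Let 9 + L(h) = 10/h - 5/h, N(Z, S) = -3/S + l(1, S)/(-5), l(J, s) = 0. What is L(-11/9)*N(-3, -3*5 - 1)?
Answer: -27/11 ≈ -2.4545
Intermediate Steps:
N(Z, S) = -3/S (N(Z, S) = -3/S + 0/(-5) = -3/S + 0*(-⅕) = -3/S + 0 = -3/S)
L(h) = -9 + 5/h (L(h) = -9 + (10/h - 5/h) = -9 + 5/h)
L(-11/9)*N(-3, -3*5 - 1) = (-9 + 5/((-11/9)))*(-3/(-3*5 - 1)) = (-9 + 5/((-11*⅑)))*(-3/(-15 - 1)) = (-9 + 5/(-11/9))*(-3/(-16)) = (-9 + 5*(-9/11))*(-3*(-1/16)) = (-9 - 45/11)*(3/16) = -144/11*3/16 = -27/11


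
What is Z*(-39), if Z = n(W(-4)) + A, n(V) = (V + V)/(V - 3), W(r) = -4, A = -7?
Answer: 1599/7 ≈ 228.43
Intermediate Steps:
n(V) = 2*V/(-3 + V) (n(V) = (2*V)/(-3 + V) = 2*V/(-3 + V))
Z = -41/7 (Z = 2*(-4)/(-3 - 4) - 7 = 2*(-4)/(-7) - 7 = 2*(-4)*(-⅐) - 7 = 8/7 - 7 = -41/7 ≈ -5.8571)
Z*(-39) = -41/7*(-39) = 1599/7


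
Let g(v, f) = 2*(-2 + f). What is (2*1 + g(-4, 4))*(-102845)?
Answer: -617070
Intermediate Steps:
g(v, f) = -4 + 2*f
(2*1 + g(-4, 4))*(-102845) = (2*1 + (-4 + 2*4))*(-102845) = (2 + (-4 + 8))*(-102845) = (2 + 4)*(-102845) = 6*(-102845) = -617070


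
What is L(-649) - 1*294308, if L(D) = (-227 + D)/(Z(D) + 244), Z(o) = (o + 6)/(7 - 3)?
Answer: -32669356/111 ≈ -2.9432e+5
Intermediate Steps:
Z(o) = 3/2 + o/4 (Z(o) = (6 + o)/4 = (6 + o)*(¼) = 3/2 + o/4)
L(D) = (-227 + D)/(491/2 + D/4) (L(D) = (-227 + D)/((3/2 + D/4) + 244) = (-227 + D)/(491/2 + D/4))
L(-649) - 1*294308 = 4*(-227 - 649)/(982 - 649) - 1*294308 = 4*(-876)/333 - 294308 = 4*(1/333)*(-876) - 294308 = -1168/111 - 294308 = -32669356/111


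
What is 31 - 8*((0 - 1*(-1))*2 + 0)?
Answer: 15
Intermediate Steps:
31 - 8*((0 - 1*(-1))*2 + 0) = 31 - 8*((0 + 1)*2 + 0) = 31 - 8*(1*2 + 0) = 31 - 8*(2 + 0) = 31 - 8*2 = 31 - 16 = 15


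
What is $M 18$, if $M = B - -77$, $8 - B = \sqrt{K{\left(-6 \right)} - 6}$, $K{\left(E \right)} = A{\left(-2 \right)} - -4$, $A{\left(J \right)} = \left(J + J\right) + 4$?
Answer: $1530 - 18 i \sqrt{2} \approx 1530.0 - 25.456 i$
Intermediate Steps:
$A{\left(J \right)} = 4 + 2 J$ ($A{\left(J \right)} = 2 J + 4 = 4 + 2 J$)
$K{\left(E \right)} = 4$ ($K{\left(E \right)} = \left(4 + 2 \left(-2\right)\right) - -4 = \left(4 - 4\right) + 4 = 0 + 4 = 4$)
$B = 8 - i \sqrt{2}$ ($B = 8 - \sqrt{4 - 6} = 8 - \sqrt{-2} = 8 - i \sqrt{2} \approx 8.0 - 1.4142 i$)
$M = 85 - i \sqrt{2}$ ($M = \left(8 - i \sqrt{2}\right) - -77 = \left(8 - i \sqrt{2}\right) + 77 = 85 - i \sqrt{2} \approx 85.0 - 1.4142 i$)
$M 18 = \left(85 - i \sqrt{2}\right) 18 = 1530 - 18 i \sqrt{2}$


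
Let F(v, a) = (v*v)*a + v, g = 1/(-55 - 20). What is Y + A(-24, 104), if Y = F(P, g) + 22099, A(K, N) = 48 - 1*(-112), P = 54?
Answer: 556853/25 ≈ 22274.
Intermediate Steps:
A(K, N) = 160 (A(K, N) = 48 + 112 = 160)
g = -1/75 (g = 1/(-75) = -1/75 ≈ -0.013333)
F(v, a) = v + a*v**2 (F(v, a) = v**2*a + v = a*v**2 + v = v + a*v**2)
Y = 552853/25 (Y = 54*(1 - 1/75*54) + 22099 = 54*(1 - 18/25) + 22099 = 54*(7/25) + 22099 = 378/25 + 22099 = 552853/25 ≈ 22114.)
Y + A(-24, 104) = 552853/25 + 160 = 556853/25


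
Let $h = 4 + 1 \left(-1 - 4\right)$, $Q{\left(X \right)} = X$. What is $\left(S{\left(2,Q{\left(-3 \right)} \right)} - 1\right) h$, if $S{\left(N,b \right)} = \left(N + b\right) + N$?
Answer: $0$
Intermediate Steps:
$h = -1$ ($h = 4 + 1 \left(-5\right) = 4 - 5 = -1$)
$S{\left(N,b \right)} = b + 2 N$
$\left(S{\left(2,Q{\left(-3 \right)} \right)} - 1\right) h = \left(\left(-3 + 2 \cdot 2\right) - 1\right) \left(-1\right) = \left(\left(-3 + 4\right) - 1\right) \left(-1\right) = \left(1 - 1\right) \left(-1\right) = 0 \left(-1\right) = 0$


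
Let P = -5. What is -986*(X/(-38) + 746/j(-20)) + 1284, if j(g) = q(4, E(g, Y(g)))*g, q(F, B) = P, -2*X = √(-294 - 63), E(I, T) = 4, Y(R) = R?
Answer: -151789/25 - 493*I*√357/38 ≈ -6071.6 - 245.13*I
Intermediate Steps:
X = -I*√357/2 (X = -√(-294 - 63)/2 = -I*√357/2 ≈ -9.4472*I)
q(F, B) = -5
j(g) = -5*g
-986*(X/(-38) + 746/j(-20)) + 1284 = -986*(-I*√357/2/(-38) + 746/((-5*(-20)))) + 1284 = -986*(-I*√357/2*(-1/38) + 746/100) + 1284 = -986*(I*√357/76 + 746*(1/100)) + 1284 = -986*(I*√357/76 + 373/50) + 1284 = -986*(373/50 + I*√357/76) + 1284 = (-183889/25 - 493*I*√357/38) + 1284 = -151789/25 - 493*I*√357/38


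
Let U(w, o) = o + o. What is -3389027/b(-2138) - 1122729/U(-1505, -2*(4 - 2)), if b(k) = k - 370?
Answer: 710729137/5016 ≈ 1.4169e+5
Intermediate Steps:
U(w, o) = 2*o
b(k) = -370 + k
-3389027/b(-2138) - 1122729/U(-1505, -2*(4 - 2)) = -3389027/(-370 - 2138) - 1122729*(-1/(4*(4 - 2))) = -3389027/(-2508) - 1122729/(2*(-2*2)) = -3389027*(-1/2508) - 1122729/(2*(-4)) = 3389027/2508 - 1122729/(-8) = 3389027/2508 - 1122729*(-⅛) = 3389027/2508 + 1122729/8 = 710729137/5016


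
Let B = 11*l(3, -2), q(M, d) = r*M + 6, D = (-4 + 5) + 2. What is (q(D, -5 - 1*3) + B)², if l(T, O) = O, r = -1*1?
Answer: 361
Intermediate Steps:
r = -1
D = 3 (D = 1 + 2 = 3)
q(M, d) = 6 - M (q(M, d) = -M + 6 = 6 - M)
B = -22 (B = 11*(-2) = -22)
(q(D, -5 - 1*3) + B)² = ((6 - 1*3) - 22)² = ((6 - 3) - 22)² = (3 - 22)² = (-19)² = 361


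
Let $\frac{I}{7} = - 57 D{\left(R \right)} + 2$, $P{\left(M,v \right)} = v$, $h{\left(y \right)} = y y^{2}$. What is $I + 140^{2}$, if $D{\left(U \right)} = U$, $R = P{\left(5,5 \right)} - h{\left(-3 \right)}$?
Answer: $6846$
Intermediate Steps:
$h{\left(y \right)} = y^{3}$
$R = 32$ ($R = 5 - \left(-3\right)^{3} = 5 - -27 = 5 + 27 = 32$)
$I = -12754$ ($I = 7 \left(\left(-57\right) 32 + 2\right) = 7 \left(-1824 + 2\right) = 7 \left(-1822\right) = -12754$)
$I + 140^{2} = -12754 + 140^{2} = -12754 + 19600 = 6846$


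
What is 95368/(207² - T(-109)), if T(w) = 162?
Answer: 95368/42687 ≈ 2.2341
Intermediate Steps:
95368/(207² - T(-109)) = 95368/(207² - 1*162) = 95368/(42849 - 162) = 95368/42687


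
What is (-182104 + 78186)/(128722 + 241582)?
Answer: -51959/185152 ≈ -0.28063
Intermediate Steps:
(-182104 + 78186)/(128722 + 241582) = -103918/370304 = -103918*1/370304 = -51959/185152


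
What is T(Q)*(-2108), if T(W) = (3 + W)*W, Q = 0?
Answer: 0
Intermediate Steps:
T(W) = W*(3 + W)
T(Q)*(-2108) = (0*(3 + 0))*(-2108) = (0*3)*(-2108) = 0*(-2108) = 0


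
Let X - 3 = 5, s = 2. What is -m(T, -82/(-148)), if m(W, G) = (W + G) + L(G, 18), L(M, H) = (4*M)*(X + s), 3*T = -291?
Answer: 5497/74 ≈ 74.284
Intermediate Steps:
T = -97 (T = (⅓)*(-291) = -97)
X = 8 (X = 3 + 5 = 8)
L(M, H) = 40*M (L(M, H) = (4*M)*(8 + 2) = (4*M)*10 = 40*M)
m(W, G) = W + 41*G (m(W, G) = (W + G) + 40*G = (G + W) + 40*G = W + 41*G)
-m(T, -82/(-148)) = -(-97 + 41*(-82/(-148))) = -(-97 + 41*(-82*(-1/148))) = -(-97 + 41*(41/74)) = -(-97 + 1681/74) = -1*(-5497/74) = 5497/74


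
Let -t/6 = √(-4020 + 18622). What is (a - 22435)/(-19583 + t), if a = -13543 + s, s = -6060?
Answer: 823230154/382968217 - 1765596*√298/382968217 ≈ 2.0700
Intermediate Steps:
a = -19603 (a = -13543 - 6060 = -19603)
t = -42*√298 (t = -6*√(-4020 + 18622) = -42*√298 ≈ -725.03)
(a - 22435)/(-19583 + t) = (-19603 - 22435)/(-19583 - 42*√298) = -42038/(-19583 - 42*√298)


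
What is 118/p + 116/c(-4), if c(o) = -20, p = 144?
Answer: -1793/360 ≈ -4.9806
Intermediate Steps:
118/p + 116/c(-4) = 118/144 + 116/(-20) = 118*(1/144) + 116*(-1/20) = 59/72 - 29/5 = -1793/360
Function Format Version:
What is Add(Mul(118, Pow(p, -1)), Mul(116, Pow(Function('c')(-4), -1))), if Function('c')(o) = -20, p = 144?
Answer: Rational(-1793, 360) ≈ -4.9806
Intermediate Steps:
Add(Mul(118, Pow(p, -1)), Mul(116, Pow(Function('c')(-4), -1))) = Add(Mul(118, Pow(144, -1)), Mul(116, Pow(-20, -1))) = Add(Mul(118, Rational(1, 144)), Mul(116, Rational(-1, 20))) = Add(Rational(59, 72), Rational(-29, 5)) = Rational(-1793, 360)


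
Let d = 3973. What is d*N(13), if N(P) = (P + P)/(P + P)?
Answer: 3973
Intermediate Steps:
N(P) = 1 (N(P) = (2*P)/((2*P)) = (2*P)*(1/(2*P)) = 1)
d*N(13) = 3973*1 = 3973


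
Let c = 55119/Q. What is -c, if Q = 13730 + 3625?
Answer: -18373/5785 ≈ -3.1760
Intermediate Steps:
Q = 17355
c = 18373/5785 (c = 55119/17355 = 55119*(1/17355) = 18373/5785 ≈ 3.1760)
-c = -1*18373/5785 = -18373/5785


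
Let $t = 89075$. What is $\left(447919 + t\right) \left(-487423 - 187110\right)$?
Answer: $-362220173802$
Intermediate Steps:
$\left(447919 + t\right) \left(-487423 - 187110\right) = \left(447919 + 89075\right) \left(-487423 - 187110\right) = 536994 \left(-674533\right) = -362220173802$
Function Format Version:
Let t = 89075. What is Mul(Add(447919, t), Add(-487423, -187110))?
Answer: -362220173802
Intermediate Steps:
Mul(Add(447919, t), Add(-487423, -187110)) = Mul(Add(447919, 89075), Add(-487423, -187110)) = Mul(536994, -674533) = -362220173802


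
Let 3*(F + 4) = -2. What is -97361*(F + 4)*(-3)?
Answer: -194722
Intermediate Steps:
F = -14/3 (F = -4 + (⅓)*(-2) = -4 - ⅔ = -14/3 ≈ -4.6667)
-97361*(F + 4)*(-3) = -97361*(-14/3 + 4)*(-3) = -(-194722)*(-3)/3 = -97361*2 = -194722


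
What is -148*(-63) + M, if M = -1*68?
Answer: 9256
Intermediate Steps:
M = -68
-148*(-63) + M = -148*(-63) - 68 = 9324 - 68 = 9256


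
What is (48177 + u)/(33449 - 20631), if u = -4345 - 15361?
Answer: 28471/12818 ≈ 2.2212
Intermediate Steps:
u = -19706
(48177 + u)/(33449 - 20631) = (48177 - 19706)/(33449 - 20631) = 28471/12818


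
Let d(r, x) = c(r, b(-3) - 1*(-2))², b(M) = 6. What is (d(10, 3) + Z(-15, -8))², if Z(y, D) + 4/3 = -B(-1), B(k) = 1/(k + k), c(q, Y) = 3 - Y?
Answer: 21025/36 ≈ 584.03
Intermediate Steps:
B(k) = 1/(2*k)
Z(y, D) = -⅚ (Z(y, D) = -4/3 - 1/(2*(-1)) = -4/3 - (-1)/2 = -4/3 - 1*(-½) = -4/3 + ½ = -⅚)
d(r, x) = 25 (d(r, x) = (3 - (6 - 1*(-2)))² = (3 - (6 + 2))² = (3 - 1*8)² = (3 - 8)² = (-5)² = 25)
(d(10, 3) + Z(-15, -8))² = (25 - ⅚)² = (145/6)² = 21025/36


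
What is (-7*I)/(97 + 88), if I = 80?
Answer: -112/37 ≈ -3.0270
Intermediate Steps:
(-7*I)/(97 + 88) = (-7*80)/(97 + 88) = -560/185 = -560*1/185 = -112/37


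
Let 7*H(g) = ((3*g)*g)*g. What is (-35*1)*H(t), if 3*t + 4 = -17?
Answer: 5145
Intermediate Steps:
t = -7 (t = -4/3 + (⅓)*(-17) = -4/3 - 17/3 = -7)
H(g) = 3*g³/7 (H(g) = (((3*g)*g)*g)/7 = ((3*g²)*g)/7 = (3*g³)/7 = 3*g³/7)
(-35*1)*H(t) = (-35*1)*((3/7)*(-7)³) = -15*(-343) = -35*(-147) = 5145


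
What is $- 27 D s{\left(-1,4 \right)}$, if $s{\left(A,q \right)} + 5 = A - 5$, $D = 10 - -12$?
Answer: $6534$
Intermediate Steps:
$D = 22$ ($D = 10 + 12 = 22$)
$s{\left(A,q \right)} = -10 + A$ ($s{\left(A,q \right)} = -5 + \left(A - 5\right) = -5 + \left(-5 + A\right) = -10 + A$)
$- 27 D s{\left(-1,4 \right)} = \left(-27\right) 22 \left(-10 - 1\right) = \left(-594\right) \left(-11\right) = 6534$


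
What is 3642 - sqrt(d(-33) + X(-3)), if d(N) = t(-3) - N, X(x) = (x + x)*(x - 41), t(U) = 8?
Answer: 3642 - sqrt(305) ≈ 3624.5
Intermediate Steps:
X(x) = 2*x*(-41 + x) (X(x) = (2*x)*(-41 + x) = 2*x*(-41 + x))
d(N) = 8 - N
3642 - sqrt(d(-33) + X(-3)) = 3642 - sqrt((8 - 1*(-33)) + 2*(-3)*(-41 - 3)) = 3642 - sqrt((8 + 33) + 2*(-3)*(-44)) = 3642 - sqrt(41 + 264) = 3642 - sqrt(305)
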